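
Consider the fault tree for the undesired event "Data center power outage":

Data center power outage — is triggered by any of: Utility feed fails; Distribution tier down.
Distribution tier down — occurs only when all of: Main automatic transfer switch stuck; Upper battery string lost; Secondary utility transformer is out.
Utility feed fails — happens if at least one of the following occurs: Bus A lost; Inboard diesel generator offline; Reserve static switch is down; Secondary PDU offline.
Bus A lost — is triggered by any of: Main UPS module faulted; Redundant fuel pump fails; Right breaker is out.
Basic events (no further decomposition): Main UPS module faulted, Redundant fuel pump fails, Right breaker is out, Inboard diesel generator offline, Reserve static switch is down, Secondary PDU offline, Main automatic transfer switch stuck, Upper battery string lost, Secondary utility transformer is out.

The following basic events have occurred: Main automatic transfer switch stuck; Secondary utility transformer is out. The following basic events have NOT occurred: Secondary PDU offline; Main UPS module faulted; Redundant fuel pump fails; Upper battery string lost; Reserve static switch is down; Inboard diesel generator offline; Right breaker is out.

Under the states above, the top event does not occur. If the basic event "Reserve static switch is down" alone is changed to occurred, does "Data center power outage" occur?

Counterfactual: set "Reserve static switch is down" to occurred.
Bus A lost [OR]: Main UPS module faulted=not, Redundant fuel pump fails=not, Right breaker is out=not → no input occurs → does not occur.
Utility feed fails [OR]: Bus A lost=not, Inboard diesel generator offline=not, Reserve static switch is down=occurs, Secondary PDU offline=not → at least one input occurs → occurs.
Distribution tier down [AND]: Main automatic transfer switch stuck=occurs, Upper battery string lost=not, Secondary utility transformer is out=occurs → not all inputs occur → does not occur.
Data center power outage [OR]: Utility feed fails=occurs, Distribution tier down=not → at least one input occurs → occurs.

Yes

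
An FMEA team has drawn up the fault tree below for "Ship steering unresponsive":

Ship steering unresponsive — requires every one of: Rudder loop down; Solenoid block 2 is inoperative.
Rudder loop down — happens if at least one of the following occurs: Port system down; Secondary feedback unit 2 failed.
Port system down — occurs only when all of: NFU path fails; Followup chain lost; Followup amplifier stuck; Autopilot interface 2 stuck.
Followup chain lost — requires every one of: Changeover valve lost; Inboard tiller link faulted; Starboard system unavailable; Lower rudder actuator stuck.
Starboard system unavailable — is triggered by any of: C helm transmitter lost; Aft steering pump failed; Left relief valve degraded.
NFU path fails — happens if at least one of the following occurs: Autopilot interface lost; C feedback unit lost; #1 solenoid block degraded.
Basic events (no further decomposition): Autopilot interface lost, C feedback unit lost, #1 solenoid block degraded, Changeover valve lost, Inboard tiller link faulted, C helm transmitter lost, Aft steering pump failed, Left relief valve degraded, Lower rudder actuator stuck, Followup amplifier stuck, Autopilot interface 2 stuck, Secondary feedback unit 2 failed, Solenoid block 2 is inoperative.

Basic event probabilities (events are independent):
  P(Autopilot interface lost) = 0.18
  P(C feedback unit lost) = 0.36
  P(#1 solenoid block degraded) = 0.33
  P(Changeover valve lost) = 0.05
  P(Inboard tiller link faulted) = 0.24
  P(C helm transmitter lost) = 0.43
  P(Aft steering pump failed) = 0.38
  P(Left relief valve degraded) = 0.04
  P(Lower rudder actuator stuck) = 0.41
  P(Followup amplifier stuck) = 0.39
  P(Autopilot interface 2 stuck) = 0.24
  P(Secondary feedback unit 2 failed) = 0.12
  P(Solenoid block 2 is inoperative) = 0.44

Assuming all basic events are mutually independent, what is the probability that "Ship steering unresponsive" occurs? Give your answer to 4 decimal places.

0.0529

P(NFU path fails) [OR] = 1 − (1−0.18) × (1−0.36) × (1−0.33) = 0.648384
P(Starboard system unavailable) [OR] = 1 − (1−0.43) × (1−0.38) × (1−0.04) = 0.660736
P(Followup chain lost) [AND] = 0.05 × 0.24 × 0.660736 × 0.41 = 0.003251
P(Port system down) [AND] = 0.648384 × 0.003251 × 0.39 × 0.24 = 0.000197
P(Rudder loop down) [OR] = 1 − (1−0.000197) × (1−0.12) = 0.120173
P(Ship steering unresponsive) [AND] = 0.120173 × 0.44 = 0.052876
Rounded to 4 decimal places: P(Ship steering unresponsive) ≈ 0.0529.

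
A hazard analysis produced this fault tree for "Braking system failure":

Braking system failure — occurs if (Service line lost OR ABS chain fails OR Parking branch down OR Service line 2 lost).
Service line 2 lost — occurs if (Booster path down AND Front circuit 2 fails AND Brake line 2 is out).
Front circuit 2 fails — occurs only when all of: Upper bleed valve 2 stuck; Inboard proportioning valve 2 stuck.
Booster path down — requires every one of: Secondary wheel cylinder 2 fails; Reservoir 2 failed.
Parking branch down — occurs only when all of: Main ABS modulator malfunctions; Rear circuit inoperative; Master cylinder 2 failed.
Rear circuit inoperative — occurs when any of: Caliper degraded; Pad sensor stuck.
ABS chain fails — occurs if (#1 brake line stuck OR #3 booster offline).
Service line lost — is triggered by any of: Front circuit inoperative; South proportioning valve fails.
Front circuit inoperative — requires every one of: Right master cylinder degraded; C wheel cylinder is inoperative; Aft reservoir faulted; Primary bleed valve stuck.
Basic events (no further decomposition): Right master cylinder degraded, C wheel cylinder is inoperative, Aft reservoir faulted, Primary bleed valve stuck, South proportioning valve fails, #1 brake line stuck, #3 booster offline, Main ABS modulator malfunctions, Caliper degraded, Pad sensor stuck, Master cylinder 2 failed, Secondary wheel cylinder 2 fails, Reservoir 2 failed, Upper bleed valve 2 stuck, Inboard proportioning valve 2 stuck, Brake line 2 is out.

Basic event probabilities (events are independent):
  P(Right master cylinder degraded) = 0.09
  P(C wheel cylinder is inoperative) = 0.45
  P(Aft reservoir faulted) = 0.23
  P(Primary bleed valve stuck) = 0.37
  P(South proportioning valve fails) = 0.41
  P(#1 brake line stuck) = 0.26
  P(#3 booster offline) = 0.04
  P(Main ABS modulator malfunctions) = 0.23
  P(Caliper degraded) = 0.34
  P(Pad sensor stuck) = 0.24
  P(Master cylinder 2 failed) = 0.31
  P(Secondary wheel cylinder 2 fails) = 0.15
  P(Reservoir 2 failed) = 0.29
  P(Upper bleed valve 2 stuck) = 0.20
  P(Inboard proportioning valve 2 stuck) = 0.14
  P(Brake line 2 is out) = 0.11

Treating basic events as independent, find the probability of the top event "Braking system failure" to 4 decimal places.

P(Front circuit inoperative) [AND] = 0.09 × 0.45 × 0.23 × 0.37 = 0.003447
P(Service line lost) [OR] = 1 − (1−0.003447) × (1−0.41) = 0.412034
P(ABS chain fails) [OR] = 1 − (1−0.26) × (1−0.04) = 0.289600
P(Rear circuit inoperative) [OR] = 1 − (1−0.34) × (1−0.24) = 0.498400
P(Parking branch down) [AND] = 0.23 × 0.498400 × 0.31 = 0.035536
P(Booster path down) [AND] = 0.15 × 0.29 = 0.043500
P(Front circuit 2 fails) [AND] = 0.20 × 0.14 = 0.028000
P(Service line 2 lost) [AND] = 0.043500 × 0.028000 × 0.11 = 0.000134
P(Braking system failure) [OR] = 1 − (1−0.412034) × (1−0.289600) × (1−0.035536) × (1−0.000134) = 0.597206
Rounded to 4 decimal places: P(Braking system failure) ≈ 0.5972.

0.5972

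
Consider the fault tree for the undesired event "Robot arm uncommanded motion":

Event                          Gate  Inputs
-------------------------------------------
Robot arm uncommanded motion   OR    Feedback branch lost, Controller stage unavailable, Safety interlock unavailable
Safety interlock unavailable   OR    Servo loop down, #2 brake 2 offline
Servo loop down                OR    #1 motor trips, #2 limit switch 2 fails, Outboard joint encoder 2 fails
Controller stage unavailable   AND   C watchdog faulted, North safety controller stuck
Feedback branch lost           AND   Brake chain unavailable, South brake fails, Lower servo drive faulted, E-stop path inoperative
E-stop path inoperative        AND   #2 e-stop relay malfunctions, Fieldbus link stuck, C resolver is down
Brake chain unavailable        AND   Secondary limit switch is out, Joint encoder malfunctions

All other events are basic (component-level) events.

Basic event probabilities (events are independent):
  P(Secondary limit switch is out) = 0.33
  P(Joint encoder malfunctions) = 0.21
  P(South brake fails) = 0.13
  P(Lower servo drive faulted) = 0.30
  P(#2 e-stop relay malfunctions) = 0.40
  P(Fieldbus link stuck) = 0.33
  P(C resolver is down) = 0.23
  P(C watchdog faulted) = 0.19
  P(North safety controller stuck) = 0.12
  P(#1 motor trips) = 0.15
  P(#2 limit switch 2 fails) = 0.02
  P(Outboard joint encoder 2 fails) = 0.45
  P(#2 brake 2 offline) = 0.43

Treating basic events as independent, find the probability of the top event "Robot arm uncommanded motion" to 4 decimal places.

P(Brake chain unavailable) [AND] = 0.33 × 0.21 = 0.069300
P(E-stop path inoperative) [AND] = 0.40 × 0.33 × 0.23 = 0.030360
P(Feedback branch lost) [AND] = 0.069300 × 0.13 × 0.30 × 0.030360 = 0.000082
P(Controller stage unavailable) [AND] = 0.19 × 0.12 = 0.022800
P(Servo loop down) [OR] = 1 − (1−0.15) × (1−0.02) × (1−0.45) = 0.541850
P(Safety interlock unavailable) [OR] = 1 − (1−0.541850) × (1−0.43) = 0.738855
P(Robot arm uncommanded motion) [OR] = 1 − (1−0.000082) × (1−0.022800) × (1−0.738855) = 0.744830
Rounded to 4 decimal places: P(Robot arm uncommanded motion) ≈ 0.7448.

0.7448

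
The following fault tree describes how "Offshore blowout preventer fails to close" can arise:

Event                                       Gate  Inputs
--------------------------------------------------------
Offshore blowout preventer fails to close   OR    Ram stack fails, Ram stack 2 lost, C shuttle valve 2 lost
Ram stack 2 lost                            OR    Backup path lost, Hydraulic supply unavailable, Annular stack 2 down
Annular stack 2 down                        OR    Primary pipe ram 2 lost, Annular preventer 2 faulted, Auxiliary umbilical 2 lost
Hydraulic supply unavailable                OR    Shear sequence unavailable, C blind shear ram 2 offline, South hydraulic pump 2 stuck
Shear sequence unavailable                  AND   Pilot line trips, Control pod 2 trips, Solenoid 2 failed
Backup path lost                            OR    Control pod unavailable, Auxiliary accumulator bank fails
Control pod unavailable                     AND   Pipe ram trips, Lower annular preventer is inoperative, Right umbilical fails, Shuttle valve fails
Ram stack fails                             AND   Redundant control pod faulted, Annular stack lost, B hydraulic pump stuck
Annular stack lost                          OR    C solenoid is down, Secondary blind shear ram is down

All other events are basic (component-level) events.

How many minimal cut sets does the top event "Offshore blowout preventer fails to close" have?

Annular stack lost [OR]: union of children's cut sets → 2 cut set(s).
Ram stack fails [AND]: one cut set from each child combined → 1 × 2 × 1 = 2 cut set(s).
Control pod unavailable [AND]: one cut set from each child combined → 1 × 1 × 1 × 1 = 1 cut set(s).
Backup path lost [OR]: union of children's cut sets → 2 cut set(s).
Shear sequence unavailable [AND]: one cut set from each child combined → 1 × 1 × 1 = 1 cut set(s).
Hydraulic supply unavailable [OR]: union of children's cut sets → 3 cut set(s).
Annular stack 2 down [OR]: union of children's cut sets → 3 cut set(s).
Ram stack 2 lost [OR]: union of children's cut sets → 8 cut set(s).
Offshore blowout preventer fails to close [OR]: union of children's cut sets → 11 cut set(s).

11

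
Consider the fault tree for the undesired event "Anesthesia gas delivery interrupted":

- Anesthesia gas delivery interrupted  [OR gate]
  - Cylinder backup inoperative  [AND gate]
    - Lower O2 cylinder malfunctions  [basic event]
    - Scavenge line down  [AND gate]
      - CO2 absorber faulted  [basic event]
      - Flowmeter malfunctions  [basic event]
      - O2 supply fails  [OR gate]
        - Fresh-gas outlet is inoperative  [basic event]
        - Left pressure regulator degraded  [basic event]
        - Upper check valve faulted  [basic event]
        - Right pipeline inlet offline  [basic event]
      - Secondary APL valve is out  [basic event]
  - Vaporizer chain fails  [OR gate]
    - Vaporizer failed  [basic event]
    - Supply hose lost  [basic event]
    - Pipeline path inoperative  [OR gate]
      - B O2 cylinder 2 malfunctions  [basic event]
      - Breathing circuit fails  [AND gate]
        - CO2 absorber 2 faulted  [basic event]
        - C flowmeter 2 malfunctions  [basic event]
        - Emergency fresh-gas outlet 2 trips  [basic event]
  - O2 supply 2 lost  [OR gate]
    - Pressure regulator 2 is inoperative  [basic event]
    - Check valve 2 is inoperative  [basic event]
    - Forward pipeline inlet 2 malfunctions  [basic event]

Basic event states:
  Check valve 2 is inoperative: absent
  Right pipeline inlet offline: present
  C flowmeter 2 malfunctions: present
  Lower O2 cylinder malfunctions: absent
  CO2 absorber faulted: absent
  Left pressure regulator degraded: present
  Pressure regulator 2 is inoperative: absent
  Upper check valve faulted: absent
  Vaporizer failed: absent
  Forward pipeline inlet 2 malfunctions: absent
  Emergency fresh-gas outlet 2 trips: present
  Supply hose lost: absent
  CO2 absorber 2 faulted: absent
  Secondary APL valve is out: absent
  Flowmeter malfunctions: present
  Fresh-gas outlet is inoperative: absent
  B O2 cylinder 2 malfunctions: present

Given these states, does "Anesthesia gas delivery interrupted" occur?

Yes

O2 supply fails [OR]: Fresh-gas outlet is inoperative=not, Left pressure regulator degraded=occurs, Upper check valve faulted=not, Right pipeline inlet offline=occurs → at least one input occurs → occurs.
Scavenge line down [AND]: CO2 absorber faulted=not, Flowmeter malfunctions=occurs, O2 supply fails=occurs, Secondary APL valve is out=not → not all inputs occur → does not occur.
Cylinder backup inoperative [AND]: Lower O2 cylinder malfunctions=not, Scavenge line down=not → not all inputs occur → does not occur.
Breathing circuit fails [AND]: CO2 absorber 2 faulted=not, C flowmeter 2 malfunctions=occurs, Emergency fresh-gas outlet 2 trips=occurs → not all inputs occur → does not occur.
Pipeline path inoperative [OR]: B O2 cylinder 2 malfunctions=occurs, Breathing circuit fails=not → at least one input occurs → occurs.
Vaporizer chain fails [OR]: Vaporizer failed=not, Supply hose lost=not, Pipeline path inoperative=occurs → at least one input occurs → occurs.
O2 supply 2 lost [OR]: Pressure regulator 2 is inoperative=not, Check valve 2 is inoperative=not, Forward pipeline inlet 2 malfunctions=not → no input occurs → does not occur.
Anesthesia gas delivery interrupted [OR]: Cylinder backup inoperative=not, Vaporizer chain fails=occurs, O2 supply 2 lost=not → at least one input occurs → occurs.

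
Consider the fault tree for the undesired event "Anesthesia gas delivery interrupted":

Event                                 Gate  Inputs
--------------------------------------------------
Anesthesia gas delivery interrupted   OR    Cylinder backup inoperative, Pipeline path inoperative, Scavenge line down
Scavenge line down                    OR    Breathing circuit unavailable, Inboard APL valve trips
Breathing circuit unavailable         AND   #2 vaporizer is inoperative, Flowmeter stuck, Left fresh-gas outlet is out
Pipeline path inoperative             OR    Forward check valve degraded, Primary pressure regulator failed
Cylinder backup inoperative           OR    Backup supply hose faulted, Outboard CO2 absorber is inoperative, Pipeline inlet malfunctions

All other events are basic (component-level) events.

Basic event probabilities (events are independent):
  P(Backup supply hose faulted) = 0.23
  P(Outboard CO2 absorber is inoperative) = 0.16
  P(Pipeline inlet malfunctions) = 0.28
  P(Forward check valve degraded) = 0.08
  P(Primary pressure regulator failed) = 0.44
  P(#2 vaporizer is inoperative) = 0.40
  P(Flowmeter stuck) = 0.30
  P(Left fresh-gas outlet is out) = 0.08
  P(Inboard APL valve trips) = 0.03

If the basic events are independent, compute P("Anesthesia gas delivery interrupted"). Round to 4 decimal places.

0.7695

P(Cylinder backup inoperative) [OR] = 1 − (1−0.23) × (1−0.16) × (1−0.28) = 0.534304
P(Pipeline path inoperative) [OR] = 1 − (1−0.08) × (1−0.44) = 0.484800
P(Breathing circuit unavailable) [AND] = 0.40 × 0.30 × 0.08 = 0.009600
P(Scavenge line down) [OR] = 1 − (1−0.009600) × (1−0.03) = 0.039312
P(Anesthesia gas delivery interrupted) [OR] = 1 − (1−0.534304) × (1−0.484800) × (1−0.039312) = 0.769505
Rounded to 4 decimal places: P(Anesthesia gas delivery interrupted) ≈ 0.7695.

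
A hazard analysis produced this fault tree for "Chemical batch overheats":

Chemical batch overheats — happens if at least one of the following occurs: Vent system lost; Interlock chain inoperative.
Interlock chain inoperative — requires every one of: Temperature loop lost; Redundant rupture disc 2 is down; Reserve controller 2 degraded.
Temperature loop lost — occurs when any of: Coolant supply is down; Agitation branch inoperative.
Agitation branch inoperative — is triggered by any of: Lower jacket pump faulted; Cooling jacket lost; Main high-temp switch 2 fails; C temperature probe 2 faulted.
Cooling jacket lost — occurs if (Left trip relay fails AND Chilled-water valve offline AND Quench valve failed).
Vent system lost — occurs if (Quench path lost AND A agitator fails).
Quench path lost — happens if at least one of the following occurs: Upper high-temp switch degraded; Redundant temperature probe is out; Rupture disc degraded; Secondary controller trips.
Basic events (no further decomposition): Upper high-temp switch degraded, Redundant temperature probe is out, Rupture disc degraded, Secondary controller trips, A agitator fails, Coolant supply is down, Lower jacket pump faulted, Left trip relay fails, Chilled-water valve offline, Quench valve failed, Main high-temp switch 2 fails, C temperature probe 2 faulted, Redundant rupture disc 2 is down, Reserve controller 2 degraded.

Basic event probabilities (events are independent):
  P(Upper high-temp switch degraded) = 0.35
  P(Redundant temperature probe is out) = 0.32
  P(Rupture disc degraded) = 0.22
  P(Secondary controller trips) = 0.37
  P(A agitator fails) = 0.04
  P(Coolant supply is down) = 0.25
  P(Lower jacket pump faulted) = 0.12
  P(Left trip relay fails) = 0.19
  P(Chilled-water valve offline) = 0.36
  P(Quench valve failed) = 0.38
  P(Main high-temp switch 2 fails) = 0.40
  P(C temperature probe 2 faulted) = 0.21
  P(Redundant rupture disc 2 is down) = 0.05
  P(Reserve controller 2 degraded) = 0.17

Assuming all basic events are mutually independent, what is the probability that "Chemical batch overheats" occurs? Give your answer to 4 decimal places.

P(Quench path lost) [OR] = 1 − (1−0.35) × (1−0.32) × (1−0.22) × (1−0.37) = 0.782801
P(Vent system lost) [AND] = 0.782801 × 0.04 = 0.031312
P(Cooling jacket lost) [AND] = 0.19 × 0.36 × 0.38 = 0.025992
P(Agitation branch inoperative) [OR] = 1 − (1−0.12) × (1−0.025992) × (1−0.40) × (1−0.21) = 0.593722
P(Temperature loop lost) [OR] = 1 − (1−0.25) × (1−0.593722) = 0.695292
P(Interlock chain inoperative) [AND] = 0.695292 × 0.05 × 0.17 = 0.005910
P(Chemical batch overheats) [OR] = 1 − (1−0.031312) × (1−0.005910) = 0.037037
Rounded to 4 decimal places: P(Chemical batch overheats) ≈ 0.0370.

0.0370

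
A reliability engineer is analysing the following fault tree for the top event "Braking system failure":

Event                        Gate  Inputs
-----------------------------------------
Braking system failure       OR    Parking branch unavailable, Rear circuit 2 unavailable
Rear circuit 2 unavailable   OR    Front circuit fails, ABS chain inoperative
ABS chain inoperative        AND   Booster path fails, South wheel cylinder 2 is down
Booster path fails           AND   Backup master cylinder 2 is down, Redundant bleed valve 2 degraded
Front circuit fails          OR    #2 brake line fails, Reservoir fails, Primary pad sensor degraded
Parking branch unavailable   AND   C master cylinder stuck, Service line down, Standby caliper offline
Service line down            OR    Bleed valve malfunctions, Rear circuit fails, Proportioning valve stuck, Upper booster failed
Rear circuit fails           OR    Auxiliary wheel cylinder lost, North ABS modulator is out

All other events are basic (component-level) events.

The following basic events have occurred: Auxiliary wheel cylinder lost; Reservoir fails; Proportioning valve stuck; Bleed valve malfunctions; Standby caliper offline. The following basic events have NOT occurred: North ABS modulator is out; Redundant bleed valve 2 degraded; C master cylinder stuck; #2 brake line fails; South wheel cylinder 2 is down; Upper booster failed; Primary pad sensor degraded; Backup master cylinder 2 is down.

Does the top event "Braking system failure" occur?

Rear circuit fails [OR]: Auxiliary wheel cylinder lost=occurs, North ABS modulator is out=not → at least one input occurs → occurs.
Service line down [OR]: Bleed valve malfunctions=occurs, Rear circuit fails=occurs, Proportioning valve stuck=occurs, Upper booster failed=not → at least one input occurs → occurs.
Parking branch unavailable [AND]: C master cylinder stuck=not, Service line down=occurs, Standby caliper offline=occurs → not all inputs occur → does not occur.
Front circuit fails [OR]: #2 brake line fails=not, Reservoir fails=occurs, Primary pad sensor degraded=not → at least one input occurs → occurs.
Booster path fails [AND]: Backup master cylinder 2 is down=not, Redundant bleed valve 2 degraded=not → not all inputs occur → does not occur.
ABS chain inoperative [AND]: Booster path fails=not, South wheel cylinder 2 is down=not → not all inputs occur → does not occur.
Rear circuit 2 unavailable [OR]: Front circuit fails=occurs, ABS chain inoperative=not → at least one input occurs → occurs.
Braking system failure [OR]: Parking branch unavailable=not, Rear circuit 2 unavailable=occurs → at least one input occurs → occurs.

Yes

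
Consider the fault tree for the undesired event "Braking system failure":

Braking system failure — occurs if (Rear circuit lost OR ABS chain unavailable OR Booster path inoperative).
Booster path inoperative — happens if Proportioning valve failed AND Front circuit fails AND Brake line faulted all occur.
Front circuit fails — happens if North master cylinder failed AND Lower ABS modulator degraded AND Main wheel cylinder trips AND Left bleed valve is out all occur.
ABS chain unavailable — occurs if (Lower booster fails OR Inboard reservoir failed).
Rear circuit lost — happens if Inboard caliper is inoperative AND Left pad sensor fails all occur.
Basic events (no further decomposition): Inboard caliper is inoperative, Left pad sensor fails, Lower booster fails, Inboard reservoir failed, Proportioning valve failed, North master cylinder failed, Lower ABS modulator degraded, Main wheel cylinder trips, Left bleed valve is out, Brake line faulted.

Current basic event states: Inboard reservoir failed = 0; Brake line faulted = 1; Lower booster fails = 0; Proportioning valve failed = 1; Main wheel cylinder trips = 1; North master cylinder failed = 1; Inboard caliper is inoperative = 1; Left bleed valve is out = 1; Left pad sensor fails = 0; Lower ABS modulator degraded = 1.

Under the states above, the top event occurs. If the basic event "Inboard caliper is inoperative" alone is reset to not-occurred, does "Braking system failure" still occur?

Yes

Counterfactual: set "Inboard caliper is inoperative" to not occurred.
Rear circuit lost [AND]: Inboard caliper is inoperative=not, Left pad sensor fails=not → not all inputs occur → does not occur.
ABS chain unavailable [OR]: Lower booster fails=not, Inboard reservoir failed=not → no input occurs → does not occur.
Front circuit fails [AND]: North master cylinder failed=occurs, Lower ABS modulator degraded=occurs, Main wheel cylinder trips=occurs, Left bleed valve is out=occurs → all inputs occur → occurs.
Booster path inoperative [AND]: Proportioning valve failed=occurs, Front circuit fails=occurs, Brake line faulted=occurs → all inputs occur → occurs.
Braking system failure [OR]: Rear circuit lost=not, ABS chain unavailable=not, Booster path inoperative=occurs → at least one input occurs → occurs.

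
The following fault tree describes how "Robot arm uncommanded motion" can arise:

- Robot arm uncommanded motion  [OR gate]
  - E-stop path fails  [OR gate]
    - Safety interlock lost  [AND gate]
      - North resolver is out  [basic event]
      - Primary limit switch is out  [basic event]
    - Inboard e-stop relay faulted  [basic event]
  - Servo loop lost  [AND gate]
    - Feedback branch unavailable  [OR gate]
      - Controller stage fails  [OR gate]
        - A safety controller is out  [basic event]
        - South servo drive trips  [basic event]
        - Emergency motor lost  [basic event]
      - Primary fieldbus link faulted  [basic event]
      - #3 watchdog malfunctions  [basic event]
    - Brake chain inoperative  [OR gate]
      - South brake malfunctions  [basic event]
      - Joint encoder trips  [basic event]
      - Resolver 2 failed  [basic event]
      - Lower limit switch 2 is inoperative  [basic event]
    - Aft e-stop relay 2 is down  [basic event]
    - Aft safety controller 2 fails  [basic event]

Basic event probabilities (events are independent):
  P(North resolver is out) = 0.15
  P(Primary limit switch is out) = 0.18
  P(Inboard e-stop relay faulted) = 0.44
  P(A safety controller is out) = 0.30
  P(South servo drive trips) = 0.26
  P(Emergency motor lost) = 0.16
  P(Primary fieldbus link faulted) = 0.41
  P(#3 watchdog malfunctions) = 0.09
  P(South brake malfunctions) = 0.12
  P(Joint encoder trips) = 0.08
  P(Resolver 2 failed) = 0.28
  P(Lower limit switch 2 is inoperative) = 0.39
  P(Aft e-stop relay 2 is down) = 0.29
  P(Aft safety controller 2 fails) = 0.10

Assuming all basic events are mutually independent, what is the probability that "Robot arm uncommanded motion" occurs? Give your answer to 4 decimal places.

P(Safety interlock lost) [AND] = 0.15 × 0.18 = 0.027000
P(E-stop path fails) [OR] = 1 − (1−0.027000) × (1−0.44) = 0.455120
P(Controller stage fails) [OR] = 1 − (1−0.30) × (1−0.26) × (1−0.16) = 0.564880
P(Feedback branch unavailable) [OR] = 1 − (1−0.564880) × (1−0.41) × (1−0.09) = 0.766384
P(Brake chain inoperative) [OR] = 1 − (1−0.12) × (1−0.08) × (1−0.28) × (1−0.39) = 0.644424
P(Servo loop lost) [AND] = 0.766384 × 0.644424 × 0.29 × 0.10 = 0.014322
P(Robot arm uncommanded motion) [OR] = 1 − (1−0.455120) × (1−0.014322) = 0.462924
Rounded to 4 decimal places: P(Robot arm uncommanded motion) ≈ 0.4629.

0.4629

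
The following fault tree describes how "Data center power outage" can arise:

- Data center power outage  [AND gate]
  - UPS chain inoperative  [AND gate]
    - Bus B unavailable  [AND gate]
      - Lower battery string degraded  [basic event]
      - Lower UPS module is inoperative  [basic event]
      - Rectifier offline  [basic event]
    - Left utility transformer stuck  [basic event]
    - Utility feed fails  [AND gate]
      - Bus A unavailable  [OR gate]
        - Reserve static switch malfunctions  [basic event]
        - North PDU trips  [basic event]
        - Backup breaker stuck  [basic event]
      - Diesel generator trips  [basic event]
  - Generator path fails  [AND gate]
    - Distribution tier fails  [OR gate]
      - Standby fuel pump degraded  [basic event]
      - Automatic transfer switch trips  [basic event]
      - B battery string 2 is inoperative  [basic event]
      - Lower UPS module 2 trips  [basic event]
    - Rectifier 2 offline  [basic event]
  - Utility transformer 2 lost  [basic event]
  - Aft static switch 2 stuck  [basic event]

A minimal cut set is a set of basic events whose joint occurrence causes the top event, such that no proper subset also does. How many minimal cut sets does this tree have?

Bus B unavailable [AND]: one cut set from each child combined → 1 × 1 × 1 = 1 cut set(s).
Bus A unavailable [OR]: union of children's cut sets → 3 cut set(s).
Utility feed fails [AND]: one cut set from each child combined → 3 × 1 = 3 cut set(s).
UPS chain inoperative [AND]: one cut set from each child combined → 1 × 1 × 3 = 3 cut set(s).
Distribution tier fails [OR]: union of children's cut sets → 4 cut set(s).
Generator path fails [AND]: one cut set from each child combined → 4 × 1 = 4 cut set(s).
Data center power outage [AND]: one cut set from each child combined → 3 × 4 × 1 × 1 = 12 cut set(s).

12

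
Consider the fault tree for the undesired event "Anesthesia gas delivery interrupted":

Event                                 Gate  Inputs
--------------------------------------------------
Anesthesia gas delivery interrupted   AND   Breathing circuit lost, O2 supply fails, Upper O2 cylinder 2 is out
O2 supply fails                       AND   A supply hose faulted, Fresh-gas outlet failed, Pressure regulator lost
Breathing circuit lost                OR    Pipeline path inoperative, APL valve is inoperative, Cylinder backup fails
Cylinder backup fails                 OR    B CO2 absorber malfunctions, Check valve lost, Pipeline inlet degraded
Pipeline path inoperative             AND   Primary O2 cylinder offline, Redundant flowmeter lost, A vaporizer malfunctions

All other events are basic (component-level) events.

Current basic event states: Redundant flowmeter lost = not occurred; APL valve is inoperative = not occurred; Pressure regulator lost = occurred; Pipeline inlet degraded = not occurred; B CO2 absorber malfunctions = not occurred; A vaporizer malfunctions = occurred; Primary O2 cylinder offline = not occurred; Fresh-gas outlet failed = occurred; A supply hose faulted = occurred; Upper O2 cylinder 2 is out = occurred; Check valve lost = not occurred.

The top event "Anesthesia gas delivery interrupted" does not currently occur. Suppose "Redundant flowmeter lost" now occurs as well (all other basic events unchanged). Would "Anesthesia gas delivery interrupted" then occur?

No

Counterfactual: set "Redundant flowmeter lost" to occurred.
Pipeline path inoperative [AND]: Primary O2 cylinder offline=not, Redundant flowmeter lost=occurs, A vaporizer malfunctions=occurs → not all inputs occur → does not occur.
Cylinder backup fails [OR]: B CO2 absorber malfunctions=not, Check valve lost=not, Pipeline inlet degraded=not → no input occurs → does not occur.
Breathing circuit lost [OR]: Pipeline path inoperative=not, APL valve is inoperative=not, Cylinder backup fails=not → no input occurs → does not occur.
O2 supply fails [AND]: A supply hose faulted=occurs, Fresh-gas outlet failed=occurs, Pressure regulator lost=occurs → all inputs occur → occurs.
Anesthesia gas delivery interrupted [AND]: Breathing circuit lost=not, O2 supply fails=occurs, Upper O2 cylinder 2 is out=occurs → not all inputs occur → does not occur.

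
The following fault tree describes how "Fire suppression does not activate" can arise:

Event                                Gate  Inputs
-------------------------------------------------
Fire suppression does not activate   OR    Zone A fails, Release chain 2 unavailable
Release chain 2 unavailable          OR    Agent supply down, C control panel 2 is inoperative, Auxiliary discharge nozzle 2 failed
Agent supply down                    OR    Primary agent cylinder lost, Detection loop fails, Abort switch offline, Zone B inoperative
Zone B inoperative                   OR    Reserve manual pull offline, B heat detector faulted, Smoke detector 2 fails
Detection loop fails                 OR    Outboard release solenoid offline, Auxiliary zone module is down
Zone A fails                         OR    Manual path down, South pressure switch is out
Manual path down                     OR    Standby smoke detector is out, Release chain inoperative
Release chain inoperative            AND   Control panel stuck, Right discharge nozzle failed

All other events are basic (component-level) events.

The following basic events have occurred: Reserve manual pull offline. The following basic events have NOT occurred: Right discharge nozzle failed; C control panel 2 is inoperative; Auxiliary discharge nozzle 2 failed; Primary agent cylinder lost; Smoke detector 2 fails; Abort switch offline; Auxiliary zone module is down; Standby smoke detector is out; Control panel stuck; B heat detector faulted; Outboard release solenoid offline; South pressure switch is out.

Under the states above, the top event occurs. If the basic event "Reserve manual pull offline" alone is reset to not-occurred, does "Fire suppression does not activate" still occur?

No

Counterfactual: set "Reserve manual pull offline" to not occurred.
Release chain inoperative [AND]: Control panel stuck=not, Right discharge nozzle failed=not → not all inputs occur → does not occur.
Manual path down [OR]: Standby smoke detector is out=not, Release chain inoperative=not → no input occurs → does not occur.
Zone A fails [OR]: Manual path down=not, South pressure switch is out=not → no input occurs → does not occur.
Detection loop fails [OR]: Outboard release solenoid offline=not, Auxiliary zone module is down=not → no input occurs → does not occur.
Zone B inoperative [OR]: Reserve manual pull offline=not, B heat detector faulted=not, Smoke detector 2 fails=not → no input occurs → does not occur.
Agent supply down [OR]: Primary agent cylinder lost=not, Detection loop fails=not, Abort switch offline=not, Zone B inoperative=not → no input occurs → does not occur.
Release chain 2 unavailable [OR]: Agent supply down=not, C control panel 2 is inoperative=not, Auxiliary discharge nozzle 2 failed=not → no input occurs → does not occur.
Fire suppression does not activate [OR]: Zone A fails=not, Release chain 2 unavailable=not → no input occurs → does not occur.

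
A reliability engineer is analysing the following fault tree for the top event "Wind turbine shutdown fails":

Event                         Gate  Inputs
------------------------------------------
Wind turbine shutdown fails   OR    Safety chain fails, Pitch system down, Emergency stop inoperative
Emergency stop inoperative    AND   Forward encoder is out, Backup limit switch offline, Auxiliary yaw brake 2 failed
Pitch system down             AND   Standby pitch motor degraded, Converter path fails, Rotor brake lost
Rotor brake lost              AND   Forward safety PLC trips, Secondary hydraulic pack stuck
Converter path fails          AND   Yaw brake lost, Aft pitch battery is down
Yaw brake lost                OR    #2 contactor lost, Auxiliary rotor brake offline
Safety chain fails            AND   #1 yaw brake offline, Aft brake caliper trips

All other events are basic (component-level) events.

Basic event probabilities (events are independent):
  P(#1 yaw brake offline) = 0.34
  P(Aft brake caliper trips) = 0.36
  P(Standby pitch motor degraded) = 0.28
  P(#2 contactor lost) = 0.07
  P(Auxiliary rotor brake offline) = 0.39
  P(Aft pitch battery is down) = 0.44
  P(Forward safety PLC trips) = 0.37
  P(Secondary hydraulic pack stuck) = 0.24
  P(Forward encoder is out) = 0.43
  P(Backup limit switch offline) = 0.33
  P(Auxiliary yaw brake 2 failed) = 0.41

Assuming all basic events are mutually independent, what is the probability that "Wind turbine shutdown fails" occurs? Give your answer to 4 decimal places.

0.1774

P(Safety chain fails) [AND] = 0.34 × 0.36 = 0.122400
P(Yaw brake lost) [OR] = 1 − (1−0.07) × (1−0.39) = 0.432700
P(Converter path fails) [AND] = 0.432700 × 0.44 = 0.190388
P(Rotor brake lost) [AND] = 0.37 × 0.24 = 0.088800
P(Pitch system down) [AND] = 0.28 × 0.190388 × 0.088800 = 0.004734
P(Emergency stop inoperative) [AND] = 0.43 × 0.33 × 0.41 = 0.058179
P(Wind turbine shutdown fails) [OR] = 1 − (1−0.122400) × (1−0.004734) × (1−0.058179) = 0.177371
Rounded to 4 decimal places: P(Wind turbine shutdown fails) ≈ 0.1774.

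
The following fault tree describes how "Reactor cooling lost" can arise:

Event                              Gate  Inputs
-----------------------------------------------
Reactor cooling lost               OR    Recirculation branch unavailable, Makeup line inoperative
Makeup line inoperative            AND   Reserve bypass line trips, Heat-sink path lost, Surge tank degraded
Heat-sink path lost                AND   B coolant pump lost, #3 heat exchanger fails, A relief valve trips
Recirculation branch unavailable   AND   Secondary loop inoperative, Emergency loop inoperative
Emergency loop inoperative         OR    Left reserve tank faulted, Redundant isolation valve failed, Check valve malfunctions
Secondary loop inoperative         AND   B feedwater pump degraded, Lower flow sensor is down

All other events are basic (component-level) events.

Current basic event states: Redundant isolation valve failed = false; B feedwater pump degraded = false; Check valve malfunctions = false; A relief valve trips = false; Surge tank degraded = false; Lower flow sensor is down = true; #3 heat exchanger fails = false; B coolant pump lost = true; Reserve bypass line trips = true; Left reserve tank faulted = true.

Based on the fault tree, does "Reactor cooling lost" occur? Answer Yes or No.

No

Secondary loop inoperative [AND]: B feedwater pump degraded=not, Lower flow sensor is down=occurs → not all inputs occur → does not occur.
Emergency loop inoperative [OR]: Left reserve tank faulted=occurs, Redundant isolation valve failed=not, Check valve malfunctions=not → at least one input occurs → occurs.
Recirculation branch unavailable [AND]: Secondary loop inoperative=not, Emergency loop inoperative=occurs → not all inputs occur → does not occur.
Heat-sink path lost [AND]: B coolant pump lost=occurs, #3 heat exchanger fails=not, A relief valve trips=not → not all inputs occur → does not occur.
Makeup line inoperative [AND]: Reserve bypass line trips=occurs, Heat-sink path lost=not, Surge tank degraded=not → not all inputs occur → does not occur.
Reactor cooling lost [OR]: Recirculation branch unavailable=not, Makeup line inoperative=not → no input occurs → does not occur.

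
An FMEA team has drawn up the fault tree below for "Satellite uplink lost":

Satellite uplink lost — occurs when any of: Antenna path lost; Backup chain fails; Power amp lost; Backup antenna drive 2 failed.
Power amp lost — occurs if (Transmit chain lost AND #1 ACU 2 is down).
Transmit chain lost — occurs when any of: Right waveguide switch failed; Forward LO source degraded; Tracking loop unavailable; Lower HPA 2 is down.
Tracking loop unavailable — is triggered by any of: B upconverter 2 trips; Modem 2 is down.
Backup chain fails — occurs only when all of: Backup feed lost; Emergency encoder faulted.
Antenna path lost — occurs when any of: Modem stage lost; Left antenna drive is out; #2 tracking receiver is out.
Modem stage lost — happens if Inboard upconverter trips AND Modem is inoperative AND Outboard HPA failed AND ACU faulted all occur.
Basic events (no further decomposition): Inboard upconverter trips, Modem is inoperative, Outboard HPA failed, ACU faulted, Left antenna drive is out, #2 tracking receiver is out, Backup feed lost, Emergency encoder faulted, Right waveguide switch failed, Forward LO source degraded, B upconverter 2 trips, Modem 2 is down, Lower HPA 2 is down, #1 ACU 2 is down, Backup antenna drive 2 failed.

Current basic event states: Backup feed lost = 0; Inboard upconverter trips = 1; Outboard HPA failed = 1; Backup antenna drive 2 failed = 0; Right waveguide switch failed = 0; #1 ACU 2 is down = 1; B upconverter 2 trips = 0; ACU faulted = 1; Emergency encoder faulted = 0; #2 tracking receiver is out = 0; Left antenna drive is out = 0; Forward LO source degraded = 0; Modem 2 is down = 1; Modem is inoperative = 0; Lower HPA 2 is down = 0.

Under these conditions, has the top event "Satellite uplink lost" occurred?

Yes

Modem stage lost [AND]: Inboard upconverter trips=occurs, Modem is inoperative=not, Outboard HPA failed=occurs, ACU faulted=occurs → not all inputs occur → does not occur.
Antenna path lost [OR]: Modem stage lost=not, Left antenna drive is out=not, #2 tracking receiver is out=not → no input occurs → does not occur.
Backup chain fails [AND]: Backup feed lost=not, Emergency encoder faulted=not → not all inputs occur → does not occur.
Tracking loop unavailable [OR]: B upconverter 2 trips=not, Modem 2 is down=occurs → at least one input occurs → occurs.
Transmit chain lost [OR]: Right waveguide switch failed=not, Forward LO source degraded=not, Tracking loop unavailable=occurs, Lower HPA 2 is down=not → at least one input occurs → occurs.
Power amp lost [AND]: Transmit chain lost=occurs, #1 ACU 2 is down=occurs → all inputs occur → occurs.
Satellite uplink lost [OR]: Antenna path lost=not, Backup chain fails=not, Power amp lost=occurs, Backup antenna drive 2 failed=not → at least one input occurs → occurs.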